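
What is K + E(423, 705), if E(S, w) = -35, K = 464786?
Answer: 464751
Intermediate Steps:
K + E(423, 705) = 464786 - 35 = 464751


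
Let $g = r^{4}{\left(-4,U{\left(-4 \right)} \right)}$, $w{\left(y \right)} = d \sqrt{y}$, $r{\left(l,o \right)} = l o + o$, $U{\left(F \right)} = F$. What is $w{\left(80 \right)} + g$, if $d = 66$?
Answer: $20736 + 264 \sqrt{5} \approx 21326.0$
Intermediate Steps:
$r{\left(l,o \right)} = o + l o$
$w{\left(y \right)} = 66 \sqrt{y}$
$g = 20736$ ($g = \left(- 4 \left(1 - 4\right)\right)^{4} = \left(\left(-4\right) \left(-3\right)\right)^{4} = 12^{4} = 20736$)
$w{\left(80 \right)} + g = 66 \sqrt{80} + 20736 = 66 \cdot 4 \sqrt{5} + 20736 = 264 \sqrt{5} + 20736 = 20736 + 264 \sqrt{5}$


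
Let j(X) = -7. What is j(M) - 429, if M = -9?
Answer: -436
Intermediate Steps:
j(M) - 429 = -7 - 429 = -436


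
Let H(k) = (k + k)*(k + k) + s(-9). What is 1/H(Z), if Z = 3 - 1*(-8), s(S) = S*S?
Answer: 1/565 ≈ 0.0017699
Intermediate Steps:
s(S) = S²
Z = 11 (Z = 3 + 8 = 11)
H(k) = 81 + 4*k² (H(k) = (k + k)*(k + k) + (-9)² = (2*k)*(2*k) + 81 = 4*k² + 81 = 81 + 4*k²)
1/H(Z) = 1/(81 + 4*11²) = 1/(81 + 4*121) = 1/(81 + 484) = 1/565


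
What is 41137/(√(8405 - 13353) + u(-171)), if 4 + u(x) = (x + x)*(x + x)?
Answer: 1202845880/3419911637 - 41137*I*√1237/6839823274 ≈ 0.35172 - 0.00021153*I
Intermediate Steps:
u(x) = -4 + 4*x² (u(x) = -4 + (x + x)*(x + x) = -4 + (2*x)*(2*x) = -4 + 4*x²)
41137/(√(8405 - 13353) + u(-171)) = 41137/(√(8405 - 13353) + (-4 + 4*(-171)²)) = 41137/(√(-4948) + (-4 + 4*29241)) = 41137/(2*I*√1237 + (-4 + 116964)) = 41137/(2*I*√1237 + 116960) = 41137/(116960 + 2*I*√1237)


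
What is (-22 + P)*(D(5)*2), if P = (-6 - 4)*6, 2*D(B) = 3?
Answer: -246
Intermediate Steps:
D(B) = 3/2 (D(B) = (½)*3 = 3/2)
P = -60 (P = -10*6 = -60)
(-22 + P)*(D(5)*2) = (-22 - 60)*((3/2)*2) = -82*3 = -246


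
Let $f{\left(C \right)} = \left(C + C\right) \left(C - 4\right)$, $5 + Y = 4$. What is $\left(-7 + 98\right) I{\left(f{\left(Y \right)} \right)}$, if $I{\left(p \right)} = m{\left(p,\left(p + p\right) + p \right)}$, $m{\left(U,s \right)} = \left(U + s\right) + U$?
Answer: $4550$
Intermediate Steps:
$Y = -1$ ($Y = -5 + 4 = -1$)
$m{\left(U,s \right)} = s + 2 U$
$f{\left(C \right)} = 2 C \left(-4 + C\right)$
$I{\left(p \right)} = 5 p$ ($I{\left(p \right)} = \left(\left(p + p\right) + p\right) + 2 p = \left(2 p + p\right) + 2 p = 3 p + 2 p = 5 p$)
$\left(-7 + 98\right) I{\left(f{\left(Y \right)} \right)} = \left(-7 + 98\right) 5 \cdot 2 \left(-1\right) \left(-4 - 1\right) = 91 \cdot 5 \cdot 2 \left(-1\right) \left(-5\right) = 91 \cdot 5 \cdot 10 = 91 \cdot 50 = 4550$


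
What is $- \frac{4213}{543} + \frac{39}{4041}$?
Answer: $- \frac{1889284}{243807} \approx -7.7491$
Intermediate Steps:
$- \frac{4213}{543} + \frac{39}{4041} = \left(-4213\right) \frac{1}{543} + 39 \cdot \frac{1}{4041} = - \frac{4213}{543} + \frac{13}{1347} = - \frac{1889284}{243807}$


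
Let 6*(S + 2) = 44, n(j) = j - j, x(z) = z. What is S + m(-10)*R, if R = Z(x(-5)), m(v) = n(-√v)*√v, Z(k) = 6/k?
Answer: 16/3 ≈ 5.3333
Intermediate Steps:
n(j) = 0
m(v) = 0 (m(v) = 0*√v = 0)
R = -6/5 (R = 6/(-5) = 6*(-⅕) = -6/5 ≈ -1.2000)
S = 16/3 (S = -2 + (⅙)*44 = -2 + 22/3 = 16/3 ≈ 5.3333)
S + m(-10)*R = 16/3 + 0*(-6/5) = 16/3 + 0 = 16/3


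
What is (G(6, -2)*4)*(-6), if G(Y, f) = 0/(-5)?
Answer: 0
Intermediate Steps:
G(Y, f) = 0 (G(Y, f) = 0*(-⅕) = 0)
(G(6, -2)*4)*(-6) = (0*4)*(-6) = 0*(-6) = 0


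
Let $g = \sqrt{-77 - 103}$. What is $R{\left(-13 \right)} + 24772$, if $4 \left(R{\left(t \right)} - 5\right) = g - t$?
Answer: $\frac{99121}{4} + \frac{3 i \sqrt{5}}{2} \approx 24780.0 + 3.3541 i$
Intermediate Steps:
$g = 6 i \sqrt{5}$ ($g = \sqrt{-180} = 6 i \sqrt{5} \approx 13.416 i$)
$R{\left(t \right)} = 5 - \frac{t}{4} + \frac{3 i \sqrt{5}}{2}$ ($R{\left(t \right)} = 5 + \frac{6 i \sqrt{5} - t}{4} = 5 + \frac{- t + 6 i \sqrt{5}}{4} = 5 - \left(\frac{t}{4} - \frac{3 i \sqrt{5}}{2}\right) = 5 - \frac{t}{4} + \frac{3 i \sqrt{5}}{2}$)
$R{\left(-13 \right)} + 24772 = \left(5 - - \frac{13}{4} + \frac{3 i \sqrt{5}}{2}\right) + 24772 = \left(5 + \frac{13}{4} + \frac{3 i \sqrt{5}}{2}\right) + 24772 = \left(\frac{33}{4} + \frac{3 i \sqrt{5}}{2}\right) + 24772 = \frac{99121}{4} + \frac{3 i \sqrt{5}}{2}$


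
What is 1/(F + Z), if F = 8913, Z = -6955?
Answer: 1/1958 ≈ 0.00051073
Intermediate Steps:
1/(F + Z) = 1/(8913 - 6955) = 1/1958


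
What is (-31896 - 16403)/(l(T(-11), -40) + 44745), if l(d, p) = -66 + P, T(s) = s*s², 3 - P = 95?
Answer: -48299/44587 ≈ -1.0833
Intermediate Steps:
P = -92 (P = 3 - 1*95 = 3 - 95 = -92)
T(s) = s³
l(d, p) = -158 (l(d, p) = -66 - 92 = -158)
(-31896 - 16403)/(l(T(-11), -40) + 44745) = (-31896 - 16403)/(-158 + 44745) = -48299/44587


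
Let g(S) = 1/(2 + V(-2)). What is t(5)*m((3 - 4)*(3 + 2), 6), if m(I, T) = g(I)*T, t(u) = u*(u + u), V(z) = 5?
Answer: 300/7 ≈ 42.857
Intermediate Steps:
t(u) = 2*u² (t(u) = u*(2*u) = 2*u²)
g(S) = ⅐ (g(S) = 1/(2 + 5) = 1/7 = ⅐)
m(I, T) = T/7
t(5)*m((3 - 4)*(3 + 2), 6) = (2*5²)*((⅐)*6) = (2*25)*(6/7) = 50*(6/7) = 300/7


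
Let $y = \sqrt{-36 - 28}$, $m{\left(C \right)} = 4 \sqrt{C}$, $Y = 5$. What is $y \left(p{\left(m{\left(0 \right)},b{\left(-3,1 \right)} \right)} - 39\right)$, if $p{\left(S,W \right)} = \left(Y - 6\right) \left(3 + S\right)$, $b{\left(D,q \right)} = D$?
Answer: $- 336 i \approx - 336.0 i$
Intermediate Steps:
$p{\left(S,W \right)} = -3 - S$ ($p{\left(S,W \right)} = \left(5 - 6\right) \left(3 + S\right) = - (3 + S) = -3 - S$)
$y = 8 i$ ($y = \sqrt{-64} = 8 i \approx 8.0 i$)
$y \left(p{\left(m{\left(0 \right)},b{\left(-3,1 \right)} \right)} - 39\right) = 8 i \left(\left(-3 - 4 \sqrt{0}\right) - 39\right) = 8 i \left(\left(-3 - 4 \cdot 0\right) - 39\right) = 8 i \left(\left(-3 - 0\right) - 39\right) = 8 i \left(\left(-3 + 0\right) - 39\right) = 8 i \left(-3 - 39\right) = 8 i \left(-42\right) = - 336 i$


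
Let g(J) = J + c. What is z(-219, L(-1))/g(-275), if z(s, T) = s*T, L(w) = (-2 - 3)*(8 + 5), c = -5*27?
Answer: -2847/82 ≈ -34.719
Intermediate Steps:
c = -135
g(J) = -135 + J (g(J) = J - 135 = -135 + J)
L(w) = -65 (L(w) = -5*13 = -65)
z(s, T) = T*s
z(-219, L(-1))/g(-275) = (-65*(-219))/(-135 - 275) = 14235/(-410) = 14235*(-1/410) = -2847/82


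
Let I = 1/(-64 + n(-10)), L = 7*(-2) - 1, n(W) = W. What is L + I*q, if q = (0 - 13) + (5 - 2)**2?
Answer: -553/37 ≈ -14.946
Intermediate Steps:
L = -15 (L = -14 - 1 = -15)
q = -4 (q = -13 + 3**2 = -13 + 9 = -4)
I = -1/74 (I = 1/(-64 - 10) = 1/(-74) = -1/74 ≈ -0.013514)
L + I*q = -15 - 1/74*(-4) = -15 + 2/37 = -553/37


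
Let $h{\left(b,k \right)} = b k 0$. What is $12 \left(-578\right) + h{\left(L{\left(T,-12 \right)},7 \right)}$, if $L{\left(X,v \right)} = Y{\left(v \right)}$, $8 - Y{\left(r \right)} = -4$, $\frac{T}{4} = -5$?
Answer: $-6936$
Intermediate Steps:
$T = -20$ ($T = 4 \left(-5\right) = -20$)
$Y{\left(r \right)} = 12$ ($Y{\left(r \right)} = 8 - -4 = 8 + 4 = 12$)
$L{\left(X,v \right)} = 12$
$h{\left(b,k \right)} = 0$
$12 \left(-578\right) + h{\left(L{\left(T,-12 \right)},7 \right)} = 12 \left(-578\right) + 0 = -6936 + 0 = -6936$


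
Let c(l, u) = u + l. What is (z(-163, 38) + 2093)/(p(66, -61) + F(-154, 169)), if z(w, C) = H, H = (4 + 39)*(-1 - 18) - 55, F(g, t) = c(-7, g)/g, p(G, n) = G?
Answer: 26862/1475 ≈ 18.212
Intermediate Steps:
c(l, u) = l + u
F(g, t) = (-7 + g)/g
H = -872 (H = 43*(-19) - 55 = -817 - 55 = -872)
z(w, C) = -872
(z(-163, 38) + 2093)/(p(66, -61) + F(-154, 169)) = (-872 + 2093)/(66 + (-7 - 154)/(-154)) = 1221/(66 - 1/154*(-161)) = 1221/(66 + 23/22) = 1221/(1475/22) = 1221*(22/1475) = 26862/1475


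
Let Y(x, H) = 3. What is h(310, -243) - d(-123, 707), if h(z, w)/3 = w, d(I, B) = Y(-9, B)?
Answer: -732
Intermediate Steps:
d(I, B) = 3
h(z, w) = 3*w
h(310, -243) - d(-123, 707) = 3*(-243) - 1*3 = -729 - 3 = -732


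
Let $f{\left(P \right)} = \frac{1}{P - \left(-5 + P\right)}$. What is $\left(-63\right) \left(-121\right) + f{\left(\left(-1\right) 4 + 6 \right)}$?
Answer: $\frac{38116}{5} \approx 7623.2$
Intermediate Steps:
$f{\left(P \right)} = \frac{1}{5}$
$\left(-63\right) \left(-121\right) + f{\left(\left(-1\right) 4 + 6 \right)} = \left(-63\right) \left(-121\right) + \frac{1}{5} = 7623 + \frac{1}{5} = \frac{38116}{5}$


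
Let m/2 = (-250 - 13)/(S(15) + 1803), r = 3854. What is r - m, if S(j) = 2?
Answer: 6956996/1805 ≈ 3854.3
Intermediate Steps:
m = -526/1805 (m = 2*((-250 - 13)/(2 + 1803)) = 2*(-263/1805) = -526/1805 ≈ -0.29141)
r - m = 3854 - 1*(-526/1805) = 3854 + 526/1805 = 6956996/1805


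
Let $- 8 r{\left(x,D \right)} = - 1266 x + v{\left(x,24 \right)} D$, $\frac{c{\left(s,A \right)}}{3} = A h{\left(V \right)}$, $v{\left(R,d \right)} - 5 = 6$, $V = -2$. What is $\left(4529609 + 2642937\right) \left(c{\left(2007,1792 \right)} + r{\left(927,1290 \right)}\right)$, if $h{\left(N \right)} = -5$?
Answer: $846676020024$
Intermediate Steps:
$v{\left(R,d \right)} = 11$ ($v{\left(R,d \right)} = 5 + 6 = 11$)
$c{\left(s,A \right)} = - 15 A$ ($c{\left(s,A \right)} = 3 A \left(-5\right) = 3 \left(- 5 A\right) = - 15 A$)
$r{\left(x,D \right)} = - \frac{11 D}{8} + \frac{633 x}{4}$ ($r{\left(x,D \right)} = - \frac{- 1266 x + 11 D}{8} = - \frac{11 D}{8} + \frac{633 x}{4}$)
$\left(4529609 + 2642937\right) \left(c{\left(2007,1792 \right)} + r{\left(927,1290 \right)}\right) = \left(4529609 + 2642937\right) \left(\left(-15\right) 1792 + \left(\left(- \frac{11}{8}\right) 1290 + \frac{633}{4} \cdot 927\right)\right) = 7172546 \left(-26880 + \left(- \frac{7095}{4} + \frac{586791}{4}\right)\right) = 7172546 \left(-26880 + 144924\right) = 7172546 \cdot 118044 = 846676020024$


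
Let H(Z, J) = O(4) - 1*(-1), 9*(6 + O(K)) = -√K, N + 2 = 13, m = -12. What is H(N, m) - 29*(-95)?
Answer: 24748/9 ≈ 2749.8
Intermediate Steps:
N = 11 (N = -2 + 13 = 11)
O(K) = -6 - √K/9 (O(K) = -6 + (-√K)/9 = -6 - √K/9)
H(Z, J) = -47/9 (H(Z, J) = (-6 - √4/9) - 1*(-1) = (-6 - ⅑*2) + 1 = (-6 - 2/9) + 1 = -56/9 + 1 = -47/9)
H(N, m) - 29*(-95) = -47/9 - 29*(-95) = -47/9 + 2755 = 24748/9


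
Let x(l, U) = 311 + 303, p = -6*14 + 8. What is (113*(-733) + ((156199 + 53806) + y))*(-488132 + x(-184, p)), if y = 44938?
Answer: -83908673052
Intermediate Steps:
p = -76 (p = -84 + 8 = -76)
x(l, U) = 614
(113*(-733) + ((156199 + 53806) + y))*(-488132 + x(-184, p)) = (113*(-733) + ((156199 + 53806) + 44938))*(-488132 + 614) = (-82829 + (210005 + 44938))*(-487518) = (-82829 + 254943)*(-487518) = 172114*(-487518) = -83908673052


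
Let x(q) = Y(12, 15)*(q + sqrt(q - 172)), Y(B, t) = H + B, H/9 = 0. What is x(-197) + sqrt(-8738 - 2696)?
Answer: -2364 + I*sqrt(11434) + 36*I*sqrt(41) ≈ -2364.0 + 337.44*I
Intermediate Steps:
H = 0 (H = 9*0 = 0)
Y(B, t) = B (Y(B, t) = 0 + B = B)
x(q) = 12*q + 12*sqrt(-172 + q) (x(q) = 12*(q + sqrt(q - 172)) = 12*(q + sqrt(-172 + q)) = 12*q + 12*sqrt(-172 + q))
x(-197) + sqrt(-8738 - 2696) = (12*(-197) + 12*sqrt(-172 - 197)) + sqrt(-8738 - 2696) = (-2364 + 12*sqrt(-369)) + sqrt(-11434) = (-2364 + 12*(3*I*sqrt(41))) + I*sqrt(11434) = (-2364 + 36*I*sqrt(41)) + I*sqrt(11434) = -2364 + I*sqrt(11434) + 36*I*sqrt(41)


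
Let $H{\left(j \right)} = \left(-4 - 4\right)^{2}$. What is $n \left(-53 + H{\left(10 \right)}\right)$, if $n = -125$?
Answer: $-1375$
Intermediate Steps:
$H{\left(j \right)} = 64$ ($H{\left(j \right)} = \left(-8\right)^{2} = 64$)
$n \left(-53 + H{\left(10 \right)}\right) = - 125 \left(-53 + 64\right) = \left(-125\right) 11 = -1375$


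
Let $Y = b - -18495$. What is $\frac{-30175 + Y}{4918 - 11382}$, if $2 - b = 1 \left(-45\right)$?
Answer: $\frac{11633}{6464} \approx 1.7997$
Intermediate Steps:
$b = 47$ ($b = 2 - 1 \left(-45\right) = 2 - -45 = 2 + 45 = 47$)
$Y = 18542$ ($Y = 47 - -18495 = 47 + 18495 = 18542$)
$\frac{-30175 + Y}{4918 - 11382} = \frac{-30175 + 18542}{4918 - 11382} = - \frac{11633}{-6464} = \left(-11633\right) \left(- \frac{1}{6464}\right) = \frac{11633}{6464}$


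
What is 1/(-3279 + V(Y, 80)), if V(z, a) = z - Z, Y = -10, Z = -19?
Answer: -1/3270 ≈ -0.00030581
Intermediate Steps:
V(z, a) = 19 + z (V(z, a) = z - 1*(-19) = z + 19 = 19 + z)
1/(-3279 + V(Y, 80)) = 1/(-3279 + (19 - 10)) = 1/(-3279 + 9) = 1/(-3270) = -1/3270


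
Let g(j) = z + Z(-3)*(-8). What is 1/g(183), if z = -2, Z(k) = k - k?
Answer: -½ ≈ -0.50000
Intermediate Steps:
Z(k) = 0
g(j) = -2 (g(j) = -2 + 0*(-8) = -2 + 0 = -2)
1/g(183) = 1/(-2) = -½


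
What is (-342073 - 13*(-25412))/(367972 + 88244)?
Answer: -11717/456216 ≈ -0.025683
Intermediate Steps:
(-342073 - 13*(-25412))/(367972 + 88244) = (-342073 + 330356)/456216 = -11717*1/456216 = -11717/456216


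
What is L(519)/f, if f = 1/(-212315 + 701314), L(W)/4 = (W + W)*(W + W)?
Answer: 2107476154224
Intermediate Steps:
L(W) = 16*W² (L(W) = 4*((W + W)*(W + W)) = 4*((2*W)*(2*W)) = 4*(4*W²) = 16*W²)
f = 1/488999 ≈ 2.0450e-6
L(519)/f = (16*519²)/(1/488999) = (16*269361)*488999 = 4309776*488999 = 2107476154224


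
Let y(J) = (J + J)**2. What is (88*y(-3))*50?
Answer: 158400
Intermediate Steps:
y(J) = 4*J**2 (y(J) = (2*J)**2 = 4*J**2)
(88*y(-3))*50 = (88*(4*(-3)**2))*50 = (88*(4*9))*50 = (88*36)*50 = 3168*50 = 158400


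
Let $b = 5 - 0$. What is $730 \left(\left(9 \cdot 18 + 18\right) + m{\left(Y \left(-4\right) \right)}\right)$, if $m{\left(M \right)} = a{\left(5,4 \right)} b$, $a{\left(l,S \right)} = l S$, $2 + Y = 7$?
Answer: $204400$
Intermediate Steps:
$Y = 5$ ($Y = -2 + 7 = 5$)
$a{\left(l,S \right)} = S l$
$b = 5$ ($b = 5 + 0 = 5$)
$m{\left(M \right)} = 100$ ($m{\left(M \right)} = 4 \cdot 5 \cdot 5 = 20 \cdot 5 = 100$)
$730 \left(\left(9 \cdot 18 + 18\right) + m{\left(Y \left(-4\right) \right)}\right) = 730 \left(\left(9 \cdot 18 + 18\right) + 100\right) = 730 \left(\left(162 + 18\right) + 100\right) = 730 \left(180 + 100\right) = 730 \cdot 280 = 204400$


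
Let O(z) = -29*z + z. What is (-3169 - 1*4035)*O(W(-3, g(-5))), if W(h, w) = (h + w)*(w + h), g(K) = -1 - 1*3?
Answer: 9883888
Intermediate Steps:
g(K) = -4 (g(K) = -1 - 3 = -4)
W(h, w) = (h + w)**2 (W(h, w) = (h + w)*(h + w) = (h + w)**2)
O(z) = -28*z
(-3169 - 1*4035)*O(W(-3, g(-5))) = (-3169 - 1*4035)*(-28*(-3 - 4)**2) = (-3169 - 4035)*(-28*(-7)**2) = -(-201712)*49 = -7204*(-1372) = 9883888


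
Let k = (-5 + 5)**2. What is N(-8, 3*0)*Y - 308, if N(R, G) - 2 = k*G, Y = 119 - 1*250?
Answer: -570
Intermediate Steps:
k = 0 (k = 0**2 = 0)
Y = -131 (Y = 119 - 250 = -131)
N(R, G) = 2 (N(R, G) = 2 + 0*G = 2 + 0 = 2)
N(-8, 3*0)*Y - 308 = 2*(-131) - 308 = -262 - 308 = -570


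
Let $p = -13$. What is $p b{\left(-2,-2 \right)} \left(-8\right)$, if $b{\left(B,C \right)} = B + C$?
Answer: $-416$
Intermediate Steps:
$p b{\left(-2,-2 \right)} \left(-8\right) = - 13 \left(-2 - 2\right) \left(-8\right) = \left(-13\right) \left(-4\right) \left(-8\right) = 52 \left(-8\right) = -416$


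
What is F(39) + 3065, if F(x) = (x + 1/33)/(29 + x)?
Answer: 1719787/561 ≈ 3065.6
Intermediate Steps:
F(x) = (1/33 + x)/(29 + x) (F(x) = (x + 1/33)/(29 + x) = (1/33 + x)/(29 + x))
F(39) + 3065 = (1/33 + 39)/(29 + 39) + 3065 = (1288/33)/68 + 3065 = (1/68)*(1288/33) + 3065 = 322/561 + 3065 = 1719787/561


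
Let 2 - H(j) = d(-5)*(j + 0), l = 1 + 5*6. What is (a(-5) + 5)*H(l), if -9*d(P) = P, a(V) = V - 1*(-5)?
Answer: -685/9 ≈ -76.111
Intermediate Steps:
a(V) = 5 + V (a(V) = V + 5 = 5 + V)
d(P) = -P/9
l = 31 (l = 1 + 30 = 31)
H(j) = 2 - 5*j/9 (H(j) = 2 - (-⅑*(-5))*(j + 0) = 2 - 5*j/9)
(a(-5) + 5)*H(l) = ((5 - 5) + 5)*(2 - 5/9*31) = (0 + 5)*(2 - 155/9) = 5*(-137/9) = -685/9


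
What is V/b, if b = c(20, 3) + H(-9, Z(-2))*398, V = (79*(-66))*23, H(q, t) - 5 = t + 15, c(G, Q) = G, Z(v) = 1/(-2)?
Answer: -119922/7781 ≈ -15.412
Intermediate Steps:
Z(v) = -1/2
H(q, t) = 20 + t (H(q, t) = 5 + (t + 15) = 5 + (15 + t) = 20 + t)
V = -119922 (V = -5214*23 = -119922)
b = 7781 (b = 20 + (20 - 1/2)*398 = 20 + (39/2)*398 = 20 + 7761 = 7781)
V/b = -119922/7781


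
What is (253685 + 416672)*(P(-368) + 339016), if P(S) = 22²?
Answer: 227586201500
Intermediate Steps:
P(S) = 484
(253685 + 416672)*(P(-368) + 339016) = (253685 + 416672)*(484 + 339016) = 670357*339500 = 227586201500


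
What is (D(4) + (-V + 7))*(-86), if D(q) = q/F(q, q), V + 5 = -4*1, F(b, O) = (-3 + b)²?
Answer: -1720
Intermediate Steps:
V = -9 (V = -5 - 4*1 = -5 - 4 = -9)
D(q) = q/(-3 + q)² (D(q) = q/((-3 + q)²) = q/(-3 + q)²)
(D(4) + (-V + 7))*(-86) = (4/(-3 + 4)² + (-1*(-9) + 7))*(-86) = (4/1² + (9 + 7))*(-86) = (4*1 + 16)*(-86) = (4 + 16)*(-86) = 20*(-86) = -1720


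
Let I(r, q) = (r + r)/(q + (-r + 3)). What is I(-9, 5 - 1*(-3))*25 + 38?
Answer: 31/2 ≈ 15.500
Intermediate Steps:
I(r, q) = 2*r/(3 + q - r) (I(r, q) = (2*r)/(q + (3 - r)) = (2*r)/(3 + q - r) = 2*r/(3 + q - r))
I(-9, 5 - 1*(-3))*25 + 38 = (2*(-9)/(3 + (5 - 1*(-3)) - 1*(-9)))*25 + 38 = (2*(-9)/(3 + (5 + 3) + 9))*25 + 38 = (2*(-9)/(3 + 8 + 9))*25 + 38 = (2*(-9)/20)*25 + 38 = (2*(-9)*(1/20))*25 + 38 = -9/10*25 + 38 = -45/2 + 38 = 31/2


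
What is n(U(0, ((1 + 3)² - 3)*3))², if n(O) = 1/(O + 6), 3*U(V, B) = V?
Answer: 1/36 ≈ 0.027778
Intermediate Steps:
U(V, B) = V/3
n(O) = 1/(6 + O)
n(U(0, ((1 + 3)² - 3)*3))² = (1/(6 + (⅓)*0))² = (1/(6 + 0))² = (1/6)² = (⅙)² = 1/36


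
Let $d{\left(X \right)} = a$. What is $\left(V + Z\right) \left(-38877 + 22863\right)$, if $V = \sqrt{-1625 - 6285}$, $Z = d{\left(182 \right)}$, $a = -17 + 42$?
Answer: $-400350 - 16014 i \sqrt{7910} \approx -4.0035 \cdot 10^{5} - 1.4243 \cdot 10^{6} i$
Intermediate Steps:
$a = 25$
$d{\left(X \right)} = 25$
$Z = 25$
$V = i \sqrt{7910}$ ($V = \sqrt{-7910} = i \sqrt{7910} \approx 88.938 i$)
$\left(V + Z\right) \left(-38877 + 22863\right) = \left(i \sqrt{7910} + 25\right) \left(-38877 + 22863\right) = \left(25 + i \sqrt{7910}\right) \left(-16014\right) = -400350 - 16014 i \sqrt{7910}$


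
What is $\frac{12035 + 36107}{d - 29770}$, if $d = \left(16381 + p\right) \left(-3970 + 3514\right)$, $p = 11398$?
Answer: $- \frac{24071}{6348497} \approx -0.0037916$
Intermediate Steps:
$d = -12667224$ ($d = \left(16381 + 11398\right) \left(-3970 + 3514\right) = 27779 \left(-456\right) = -12667224$)
$\frac{12035 + 36107}{d - 29770} = \frac{12035 + 36107}{-12667224 - 29770} = \frac{48142}{-12696994} = 48142 \left(- \frac{1}{12696994}\right) = - \frac{24071}{6348497}$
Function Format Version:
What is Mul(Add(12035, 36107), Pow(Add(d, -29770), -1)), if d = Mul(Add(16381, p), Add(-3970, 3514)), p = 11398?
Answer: Rational(-24071, 6348497) ≈ -0.0037916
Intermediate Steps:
d = -12667224 (d = Mul(Add(16381, 11398), Add(-3970, 3514)) = Mul(27779, -456) = -12667224)
Mul(Add(12035, 36107), Pow(Add(d, -29770), -1)) = Mul(Add(12035, 36107), Pow(Add(-12667224, -29770), -1)) = Mul(48142, Pow(-12696994, -1)) = Mul(48142, Rational(-1, 12696994)) = Rational(-24071, 6348497)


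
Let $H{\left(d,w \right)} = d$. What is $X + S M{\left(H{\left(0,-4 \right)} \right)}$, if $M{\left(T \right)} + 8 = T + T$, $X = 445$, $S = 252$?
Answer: $-1571$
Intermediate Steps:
$M{\left(T \right)} = -8 + 2 T$ ($M{\left(T \right)} = -8 + \left(T + T\right) = -8 + 2 T$)
$X + S M{\left(H{\left(0,-4 \right)} \right)} = 445 + 252 \left(-8 + 2 \cdot 0\right) = 445 + 252 \left(-8 + 0\right) = 445 + 252 \left(-8\right) = 445 - 2016 = -1571$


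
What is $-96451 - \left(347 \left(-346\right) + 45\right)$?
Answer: $23566$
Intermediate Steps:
$-96451 - \left(347 \left(-346\right) + 45\right) = -96451 - \left(-120062 + 45\right) = -96451 - -120017 = -96451 + 120017 = 23566$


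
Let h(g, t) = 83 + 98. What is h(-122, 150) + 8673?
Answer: 8854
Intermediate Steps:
h(g, t) = 181
h(-122, 150) + 8673 = 181 + 8673 = 8854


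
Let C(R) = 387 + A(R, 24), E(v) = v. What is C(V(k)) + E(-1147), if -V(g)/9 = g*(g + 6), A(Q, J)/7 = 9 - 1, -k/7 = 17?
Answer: -704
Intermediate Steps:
k = -119 (k = -7*17 = -119)
A(Q, J) = 56 (A(Q, J) = 7*(9 - 1) = 7*8 = 56)
V(g) = -9*g*(6 + g) (V(g) = -9*g*(g + 6) = -9*g*(6 + g))
C(R) = 443 (C(R) = 387 + 56 = 443)
C(V(k)) + E(-1147) = 443 - 1147 = -704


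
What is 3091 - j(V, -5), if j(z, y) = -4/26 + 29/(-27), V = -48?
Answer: 1085372/351 ≈ 3092.2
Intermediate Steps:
j(z, y) = -431/351 (j(z, y) = -4*1/26 + 29*(-1/27) = -2/13 - 29/27 = -431/351)
3091 - j(V, -5) = 3091 - 1*(-431/351) = 3091 + 431/351 = 1085372/351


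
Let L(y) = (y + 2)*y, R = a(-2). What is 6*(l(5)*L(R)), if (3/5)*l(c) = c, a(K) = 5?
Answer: 1750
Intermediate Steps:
R = 5
l(c) = 5*c/3
L(y) = y*(2 + y) (L(y) = (2 + y)*y = y*(2 + y))
6*(l(5)*L(R)) = 6*(((5/3)*5)*(5*(2 + 5))) = 6*(25*(5*7)/3) = 6*((25/3)*35) = 6*(875/3) = 1750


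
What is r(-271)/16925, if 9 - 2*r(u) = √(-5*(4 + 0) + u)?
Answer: 9/33850 - I*√291/33850 ≈ 0.00026588 - 0.00050395*I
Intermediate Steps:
r(u) = 9/2 - √(-20 + u)/2 (r(u) = 9/2 - √(-5*(4 + 0) + u)/2 = 9/2 - √(-5*4 + u)/2 = 9/2 - √(-20 + u)/2)
r(-271)/16925 = (9/2 - √(-20 - 271)/2)/16925 = (9/2 - I*√291/2)*(1/16925) = 9/33850 - I*√291/33850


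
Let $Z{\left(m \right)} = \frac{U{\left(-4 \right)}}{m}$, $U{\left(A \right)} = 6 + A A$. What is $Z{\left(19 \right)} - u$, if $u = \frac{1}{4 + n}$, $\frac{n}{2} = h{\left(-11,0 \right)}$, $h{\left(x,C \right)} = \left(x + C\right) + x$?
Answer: $\frac{899}{760} \approx 1.1829$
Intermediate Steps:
$U{\left(A \right)} = 6 + A^{2}$
$h{\left(x,C \right)} = C + 2 x$ ($h{\left(x,C \right)} = \left(C + x\right) + x = C + 2 x$)
$Z{\left(m \right)} = \frac{22}{m}$ ($Z{\left(m \right)} = \frac{6 + \left(-4\right)^{2}}{m} = \frac{6 + 16}{m} = \frac{22}{m}$)
$n = -44$ ($n = 2 \left(0 + 2 \left(-11\right)\right) = 2 \left(0 - 22\right) = 2 \left(-22\right) = -44$)
$u = - \frac{1}{40}$ ($u = \frac{1}{4 - 44} = \frac{1}{-40} = - \frac{1}{40} \approx -0.025$)
$Z{\left(19 \right)} - u = \frac{22}{19} - - \frac{1}{40} = 22 \cdot \frac{1}{19} + \frac{1}{40} = \frac{22}{19} + \frac{1}{40} = \frac{899}{760}$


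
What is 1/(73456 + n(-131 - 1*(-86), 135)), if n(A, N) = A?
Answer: 1/73411 ≈ 1.3622e-5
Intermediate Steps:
1/(73456 + n(-131 - 1*(-86), 135)) = 1/(73456 + (-131 - 1*(-86))) = 1/(73456 + (-131 + 86)) = 1/(73456 - 45) = 1/73411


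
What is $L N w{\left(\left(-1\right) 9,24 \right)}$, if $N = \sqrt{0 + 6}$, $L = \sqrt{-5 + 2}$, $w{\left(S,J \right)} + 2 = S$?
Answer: $- 33 i \sqrt{2} \approx - 46.669 i$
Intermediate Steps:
$w{\left(S,J \right)} = -2 + S$
$L = i \sqrt{3}$ ($L = \sqrt{-3} = i \sqrt{3} \approx 1.732 i$)
$N = \sqrt{6} \approx 2.4495$
$L N w{\left(\left(-1\right) 9,24 \right)} = i \sqrt{3} \sqrt{6} \left(-2 - 9\right) = 3 i \sqrt{2} \left(-2 - 9\right) = 3 i \sqrt{2} \left(-11\right) = - 33 i \sqrt{2}$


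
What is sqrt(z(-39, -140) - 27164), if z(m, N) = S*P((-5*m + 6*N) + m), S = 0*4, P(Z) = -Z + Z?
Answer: 2*I*sqrt(6791) ≈ 164.81*I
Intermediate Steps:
P(Z) = 0
S = 0
z(m, N) = 0 (z(m, N) = 0*0 = 0)
sqrt(z(-39, -140) - 27164) = sqrt(0 - 27164) = sqrt(-27164) = 2*I*sqrt(6791)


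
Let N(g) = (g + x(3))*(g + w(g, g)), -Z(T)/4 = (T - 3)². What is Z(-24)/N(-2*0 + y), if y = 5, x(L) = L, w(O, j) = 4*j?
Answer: -729/50 ≈ -14.580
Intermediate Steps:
Z(T) = -4*(-3 + T)² (Z(T) = -4*(T - 3)² = -4*(-3 + T)²)
N(g) = 5*g*(3 + g) (N(g) = (g + 3)*(g + 4*g) = (3 + g)*(5*g) = 5*g*(3 + g))
Z(-24)/N(-2*0 + y) = (-4*(-3 - 24)²)/((5*(-2*0 + 5)*(3 + (-2*0 + 5)))) = (-4*(-27)²)/((5*(0 + 5)*(3 + (0 + 5)))) = (-4*729)/((5*5*(3 + 5))) = -2916/(5*5*8) = -2916/200 = -2916*1/200 = -729/50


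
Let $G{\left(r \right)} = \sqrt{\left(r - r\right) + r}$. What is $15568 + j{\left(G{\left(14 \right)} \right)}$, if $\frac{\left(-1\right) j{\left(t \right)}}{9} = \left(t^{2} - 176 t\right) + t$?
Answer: $15442 + 1575 \sqrt{14} \approx 21335.0$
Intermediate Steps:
$G{\left(r \right)} = \sqrt{r}$ ($G{\left(r \right)} = \sqrt{0 + r} = \sqrt{r}$)
$j{\left(t \right)} = - 9 t^{2} + 1575 t$ ($j{\left(t \right)} = - 9 \left(\left(t^{2} - 176 t\right) + t\right) = - 9 \left(t^{2} - 175 t\right) = - 9 t^{2} + 1575 t$)
$15568 + j{\left(G{\left(14 \right)} \right)} = 15568 + 9 \sqrt{14} \left(175 - \sqrt{14}\right)$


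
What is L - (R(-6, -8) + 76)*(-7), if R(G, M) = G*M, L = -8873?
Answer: -8005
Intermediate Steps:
L - (R(-6, -8) + 76)*(-7) = -8873 - (-6*(-8) + 76)*(-7) = -8873 - (48 + 76)*(-7) = -8873 - 124*(-7) = -8873 - 1*(-868) = -8873 + 868 = -8005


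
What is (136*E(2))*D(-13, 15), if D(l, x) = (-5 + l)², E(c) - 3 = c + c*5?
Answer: 660960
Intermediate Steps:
E(c) = 3 + 6*c (E(c) = 3 + (c + c*5) = 3 + (c + 5*c) = 3 + 6*c)
(136*E(2))*D(-13, 15) = (136*(3 + 6*2))*(-5 - 13)² = (136*(3 + 12))*(-18)² = (136*15)*324 = 2040*324 = 660960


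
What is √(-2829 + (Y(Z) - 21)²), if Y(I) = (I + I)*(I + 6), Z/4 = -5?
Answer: 2*√71923 ≈ 536.37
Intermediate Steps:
Z = -20 (Z = 4*(-5) = -20)
Y(I) = 2*I*(6 + I) (Y(I) = (2*I)*(6 + I) = 2*I*(6 + I))
√(-2829 + (Y(Z) - 21)²) = √(-2829 + (2*(-20)*(6 - 20) - 21)²) = √(-2829 + (2*(-20)*(-14) - 21)²) = √(-2829 + (560 - 21)²) = √(-2829 + 539²) = √(-2829 + 290521) = √287692 = 2*√71923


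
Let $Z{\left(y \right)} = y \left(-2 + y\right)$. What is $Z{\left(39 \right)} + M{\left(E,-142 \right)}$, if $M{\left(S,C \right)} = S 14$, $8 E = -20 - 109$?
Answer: $\frac{4869}{4} \approx 1217.3$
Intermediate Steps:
$E = - \frac{129}{8}$ ($E = \frac{-20 - 109}{8} = \frac{1}{8} \left(-129\right) = - \frac{129}{8} \approx -16.125$)
$M{\left(S,C \right)} = 14 S$
$Z{\left(39 \right)} + M{\left(E,-142 \right)} = 39 \left(-2 + 39\right) + 14 \left(- \frac{129}{8}\right) = 39 \cdot 37 - \frac{903}{4} = 1443 - \frac{903}{4} = \frac{4869}{4}$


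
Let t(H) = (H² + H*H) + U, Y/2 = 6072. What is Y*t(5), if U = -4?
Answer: 558624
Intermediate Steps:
Y = 12144 (Y = 2*6072 = 12144)
t(H) = -4 + 2*H² (t(H) = (H² + H*H) - 4 = (H² + H²) - 4 = 2*H² - 4 = -4 + 2*H²)
Y*t(5) = 12144*(-4 + 2*5²) = 12144*(-4 + 2*25) = 12144*(-4 + 50) = 12144*46 = 558624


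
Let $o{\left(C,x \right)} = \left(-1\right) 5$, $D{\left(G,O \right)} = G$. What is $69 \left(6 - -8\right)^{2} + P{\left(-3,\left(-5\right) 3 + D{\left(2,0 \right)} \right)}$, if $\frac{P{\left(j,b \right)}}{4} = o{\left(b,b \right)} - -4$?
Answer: $13520$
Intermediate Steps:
$o{\left(C,x \right)} = -5$
$P{\left(j,b \right)} = -4$ ($P{\left(j,b \right)} = 4 \left(-5 - -4\right) = 4 \left(-5 + 4\right) = 4 \left(-1\right) = -4$)
$69 \left(6 - -8\right)^{2} + P{\left(-3,\left(-5\right) 3 + D{\left(2,0 \right)} \right)} = 69 \left(6 - -8\right)^{2} - 4 = 69 \left(6 + 8\right)^{2} - 4 = 69 \cdot 14^{2} - 4 = 69 \cdot 196 - 4 = 13524 - 4 = 13520$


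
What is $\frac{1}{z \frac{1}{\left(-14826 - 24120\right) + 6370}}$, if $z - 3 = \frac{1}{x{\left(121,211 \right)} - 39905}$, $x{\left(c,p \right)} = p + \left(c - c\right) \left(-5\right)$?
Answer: $- \frac{1293071744}{119081} \approx -10859.0$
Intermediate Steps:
$x{\left(c,p \right)} = p$ ($x{\left(c,p \right)} = p + 0 \left(-5\right) = p + 0 = p$)
$z = \frac{119081}{39694}$ ($z = 3 + \frac{1}{211 - 39905} = 3 + \frac{1}{-39694} = 3 - \frac{1}{39694} = \frac{119081}{39694} \approx 3.0$)
$\frac{1}{z \frac{1}{\left(-14826 - 24120\right) + 6370}} = \frac{1}{\frac{119081}{39694} \frac{1}{\left(-14826 - 24120\right) + 6370}} = \frac{1}{\frac{119081}{39694} \frac{1}{-38946 + 6370}} = \frac{1}{\frac{119081}{39694} \frac{1}{-32576}} = \frac{1}{\frac{119081}{39694} \left(- \frac{1}{32576}\right)} = \frac{1}{- \frac{119081}{1293071744}} = - \frac{1293071744}{119081}$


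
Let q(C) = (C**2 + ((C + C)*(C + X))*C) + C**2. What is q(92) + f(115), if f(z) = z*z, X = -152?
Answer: -985527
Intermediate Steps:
f(z) = z**2
q(C) = 2*C**2 + 2*C**2*(-152 + C) (q(C) = (C**2 + ((C + C)*(C - 152))*C) + C**2 = (C**2 + ((2*C)*(-152 + C))*C) + C**2 = (C**2 + (2*C*(-152 + C))*C) + C**2 = (C**2 + 2*C**2*(-152 + C)) + C**2 = 2*C**2 + 2*C**2*(-152 + C))
q(92) + f(115) = 2*92**2*(-151 + 92) + 115**2 = 2*8464*(-59) + 13225 = -998752 + 13225 = -985527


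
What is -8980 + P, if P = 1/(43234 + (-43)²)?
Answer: -404845339/45083 ≈ -8980.0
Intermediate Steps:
P = 1/45083 (P = 1/(43234 + 1849) = 1/45083 ≈ 2.2181e-5)
-8980 + P = -8980 + 1/45083 = -404845339/45083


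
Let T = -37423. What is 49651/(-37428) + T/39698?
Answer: -1685856721/742908372 ≈ -2.2693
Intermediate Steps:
49651/(-37428) + T/39698 = 49651/(-37428) - 37423/39698 = 49651*(-1/37428) - 37423*1/39698 = -49651/37428 - 37423/39698 = -1685856721/742908372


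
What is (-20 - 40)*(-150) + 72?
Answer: 9072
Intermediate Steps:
(-20 - 40)*(-150) + 72 = -60*(-150) + 72 = 9000 + 72 = 9072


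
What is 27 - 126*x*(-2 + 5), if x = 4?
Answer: -1485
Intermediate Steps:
27 - 126*x*(-2 + 5) = 27 - 504*(-2 + 5) = 27 - 504*3 = 27 - 126*12 = 27 - 1512 = -1485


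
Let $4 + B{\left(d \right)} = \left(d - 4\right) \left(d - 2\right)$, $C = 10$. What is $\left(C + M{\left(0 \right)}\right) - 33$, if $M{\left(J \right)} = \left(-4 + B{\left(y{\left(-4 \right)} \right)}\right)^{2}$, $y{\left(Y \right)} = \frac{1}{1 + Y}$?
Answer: $- \frac{1502}{81} \approx -18.543$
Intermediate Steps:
$B{\left(d \right)} = -4 + \left(-4 + d\right) \left(-2 + d\right)$ ($B{\left(d \right)} = -4 + \left(d - 4\right) \left(d - 2\right) = -4 + \left(-4 + d\right) \left(-2 + d\right)$)
$M{\left(J \right)} = \frac{361}{81}$ ($M{\left(J \right)} = \left(-4 + \left(4 + \left(\frac{1}{1 - 4}\right)^{2} - \frac{6}{1 - 4}\right)\right)^{2} = \left(-4 + \left(4 + \left(\frac{1}{-3}\right)^{2} - \frac{6}{-3}\right)\right)^{2} = \left(-4 + \left(4 + \left(- \frac{1}{3}\right)^{2} - -2\right)\right)^{2} = \left(-4 + \left(4 + \frac{1}{9} + 2\right)\right)^{2} = \left(-4 + \frac{55}{9}\right)^{2} = \left(\frac{19}{9}\right)^{2} = \frac{361}{81}$)
$\left(C + M{\left(0 \right)}\right) - 33 = \left(10 + \frac{361}{81}\right) - 33 = \frac{1171}{81} - 33 = - \frac{1502}{81}$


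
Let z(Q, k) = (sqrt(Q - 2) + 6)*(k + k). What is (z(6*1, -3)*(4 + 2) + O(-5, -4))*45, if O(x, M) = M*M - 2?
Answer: -12330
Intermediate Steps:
O(x, M) = -2 + M**2 (O(x, M) = M**2 - 2 = -2 + M**2)
z(Q, k) = 2*k*(6 + sqrt(-2 + Q)) (z(Q, k) = (sqrt(-2 + Q) + 6)*(2*k) = (6 + sqrt(-2 + Q))*(2*k) = 2*k*(6 + sqrt(-2 + Q)))
(z(6*1, -3)*(4 + 2) + O(-5, -4))*45 = ((2*(-3)*(6 + sqrt(-2 + 6*1)))*(4 + 2) + (-2 + (-4)**2))*45 = ((2*(-3)*(6 + sqrt(-2 + 6)))*6 + (-2 + 16))*45 = ((2*(-3)*(6 + sqrt(4)))*6 + 14)*45 = ((2*(-3)*(6 + 2))*6 + 14)*45 = ((2*(-3)*8)*6 + 14)*45 = (-48*6 + 14)*45 = (-288 + 14)*45 = -274*45 = -12330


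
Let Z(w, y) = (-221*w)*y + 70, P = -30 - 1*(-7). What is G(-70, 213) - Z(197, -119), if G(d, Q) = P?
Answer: -5180996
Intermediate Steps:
P = -23 (P = -30 + 7 = -23)
G(d, Q) = -23
Z(w, y) = 70 - 221*w*y (Z(w, y) = -221*w*y + 70 = 70 - 221*w*y)
G(-70, 213) - Z(197, -119) = -23 - (70 - 221*197*(-119)) = -23 - (70 + 5180903) = -23 - 1*5180973 = -23 - 5180973 = -5180996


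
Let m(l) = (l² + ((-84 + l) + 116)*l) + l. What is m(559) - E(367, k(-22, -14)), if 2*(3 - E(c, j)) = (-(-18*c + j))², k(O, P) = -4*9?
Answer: 22701488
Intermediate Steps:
k(O, P) = -36
E(c, j) = 3 - (-j + 18*c)²/2 (E(c, j) = 3 - (-18*c + j)²/2 = 3 - (j - 18*c)²/2 = 3 - (-j + 18*c)²/2)
m(l) = l + l² + l*(32 + l) (m(l) = (l² + (32 + l)*l) + l = (l² + l*(32 + l)) + l = l + l² + l*(32 + l))
m(559) - E(367, k(-22, -14)) = 559*(33 + 2*559) - (3 - (-1*(-36) + 18*367)²/2) = 559*(33 + 1118) - (3 - (36 + 6606)²/2) = 559*1151 - (3 - ½*6642²) = 643409 - (3 - ½*44116164) = 643409 - (3 - 22058082) = 643409 - 1*(-22058079) = 643409 + 22058079 = 22701488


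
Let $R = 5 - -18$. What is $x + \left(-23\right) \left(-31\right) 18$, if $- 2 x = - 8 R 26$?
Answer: $15226$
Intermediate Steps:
$R = 23$ ($R = 5 + 18 = 23$)
$x = 2392$ ($x = - \frac{\left(-8\right) 23 \cdot 26}{2} = - \frac{\left(-184\right) 26}{2} = \left(- \frac{1}{2}\right) \left(-4784\right) = 2392$)
$x + \left(-23\right) \left(-31\right) 18 = 2392 + \left(-23\right) \left(-31\right) 18 = 2392 + 713 \cdot 18 = 2392 + 12834 = 15226$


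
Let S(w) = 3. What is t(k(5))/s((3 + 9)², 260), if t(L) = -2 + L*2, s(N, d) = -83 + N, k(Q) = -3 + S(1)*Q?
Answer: 22/61 ≈ 0.36066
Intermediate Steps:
k(Q) = -3 + 3*Q
t(L) = -2 + 2*L
t(k(5))/s((3 + 9)², 260) = (-2 + 2*(-3 + 3*5))/(-83 + (3 + 9)²) = (-2 + 2*(-3 + 15))/(-83 + 12²) = (-2 + 2*12)/(-83 + 144) = (-2 + 24)/61 = 22*(1/61) = 22/61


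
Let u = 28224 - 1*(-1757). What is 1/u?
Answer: 1/29981 ≈ 3.3354e-5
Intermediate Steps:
u = 29981 (u = 28224 + 1757 = 29981)
1/u = 1/29981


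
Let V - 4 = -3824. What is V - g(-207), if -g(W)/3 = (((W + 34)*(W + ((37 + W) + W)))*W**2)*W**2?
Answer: 556495410232076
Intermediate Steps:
V = -3820 (V = 4 - 3824 = -3820)
g(W) = -3*W**4*(34 + W)*(37 + 3*W) (g(W) = -3*((W + 34)*(W + ((37 + W) + W)))*W**2*W**2 = -3*((34 + W)*(W + (37 + 2*W)))*W**2*W**2 = -3*((34 + W)*(37 + 3*W))*W**2*W**2 = -3*W**2*(34 + W)*(37 + 3*W)*W**2 = -3*W**4*(34 + W)*(37 + 3*W))
V - g(-207) = -3820 - (-207)**4*(-3774 - 417*(-207) - 9*(-207)**2) = -3820 - 1836036801*(-3774 + 86319 - 9*42849) = -3820 - 1836036801*(-3774 + 86319 - 385641) = -3820 - 1836036801*(-303096) = -3820 - 1*(-556495410235896) = -3820 + 556495410235896 = 556495410232076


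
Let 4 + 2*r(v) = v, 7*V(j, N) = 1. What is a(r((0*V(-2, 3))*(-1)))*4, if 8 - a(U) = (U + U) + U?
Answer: 56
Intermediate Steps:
V(j, N) = ⅐ (V(j, N) = (⅐)*1 = ⅐)
r(v) = -2 + v/2
a(U) = 8 - 3*U (a(U) = 8 - ((U + U) + U) = 8 - (2*U + U) = 8 - 3*U)
a(r((0*V(-2, 3))*(-1)))*4 = (8 - 3*(-2 + ((0*(⅐))*(-1))/2))*4 = (8 - 3*(-2 + (0*(-1))/2))*4 = (8 - 3*(-2 + (½)*0))*4 = (8 - 3*(-2 + 0))*4 = (8 - 3*(-2))*4 = (8 + 6)*4 = 14*4 = 56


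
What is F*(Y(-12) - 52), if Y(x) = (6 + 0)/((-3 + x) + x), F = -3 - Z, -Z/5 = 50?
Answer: -116090/9 ≈ -12899.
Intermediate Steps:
Z = -250 (Z = -5*50 = -250)
F = 247 (F = -3 - 1*(-250) = -3 + 250 = 247)
Y(x) = 6/(-3 + 2*x)
F*(Y(-12) - 52) = 247*(6/(-3 + 2*(-12)) - 52) = 247*(6/(-3 - 24) - 52) = 247*(6/(-27) - 52) = 247*(6*(-1/27) - 52) = 247*(-2/9 - 52) = 247*(-470/9) = -116090/9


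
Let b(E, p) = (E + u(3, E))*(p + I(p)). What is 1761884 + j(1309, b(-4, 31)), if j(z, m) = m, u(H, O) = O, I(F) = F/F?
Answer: 1761628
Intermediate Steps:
I(F) = 1
b(E, p) = 2*E*(1 + p) (b(E, p) = (E + E)*(p + 1) = (2*E)*(1 + p) = 2*E*(1 + p))
1761884 + j(1309, b(-4, 31)) = 1761884 + 2*(-4)*(1 + 31) = 1761884 + 2*(-4)*32 = 1761884 - 256 = 1761628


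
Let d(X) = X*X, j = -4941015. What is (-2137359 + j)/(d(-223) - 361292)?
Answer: 7078374/311563 ≈ 22.719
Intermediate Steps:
d(X) = X²
(-2137359 + j)/(d(-223) - 361292) = (-2137359 - 4941015)/((-223)² - 361292) = -7078374/(49729 - 361292) = -7078374/(-311563) = -7078374*(-1/311563) = 7078374/311563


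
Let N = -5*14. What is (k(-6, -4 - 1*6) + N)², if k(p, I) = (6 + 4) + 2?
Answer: 3364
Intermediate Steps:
N = -70
k(p, I) = 12 (k(p, I) = 10 + 2 = 12)
(k(-6, -4 - 1*6) + N)² = (12 - 70)² = (-58)² = 3364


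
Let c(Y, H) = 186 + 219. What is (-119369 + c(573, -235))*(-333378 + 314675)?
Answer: 2224983692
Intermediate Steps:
c(Y, H) = 405
(-119369 + c(573, -235))*(-333378 + 314675) = (-119369 + 405)*(-333378 + 314675) = -118964*(-18703) = 2224983692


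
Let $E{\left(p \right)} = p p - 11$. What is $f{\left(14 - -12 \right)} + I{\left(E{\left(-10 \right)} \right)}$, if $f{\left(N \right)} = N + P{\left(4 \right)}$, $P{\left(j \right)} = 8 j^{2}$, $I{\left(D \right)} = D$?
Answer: $243$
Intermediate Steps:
$E{\left(p \right)} = -11 + p^{2}$ ($E{\left(p \right)} = p^{2} - 11 = -11 + p^{2}$)
$f{\left(N \right)} = 128 + N$ ($f{\left(N \right)} = N + 8 \cdot 4^{2} = N + 8 \cdot 16 = N + 128 = 128 + N$)
$f{\left(14 - -12 \right)} + I{\left(E{\left(-10 \right)} \right)} = \left(128 + \left(14 - -12\right)\right) - \left(11 - \left(-10\right)^{2}\right) = \left(128 + \left(14 + 12\right)\right) + \left(-11 + 100\right) = \left(128 + 26\right) + 89 = 154 + 89 = 243$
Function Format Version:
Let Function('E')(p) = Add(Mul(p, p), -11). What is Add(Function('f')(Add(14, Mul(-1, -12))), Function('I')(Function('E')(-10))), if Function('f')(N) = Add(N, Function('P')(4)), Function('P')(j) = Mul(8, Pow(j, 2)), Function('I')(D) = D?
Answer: 243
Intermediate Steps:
Function('E')(p) = Add(-11, Pow(p, 2)) (Function('E')(p) = Add(Pow(p, 2), -11) = Add(-11, Pow(p, 2)))
Function('f')(N) = Add(128, N) (Function('f')(N) = Add(N, Mul(8, Pow(4, 2))) = Add(N, Mul(8, 16)) = Add(N, 128) = Add(128, N))
Add(Function('f')(Add(14, Mul(-1, -12))), Function('I')(Function('E')(-10))) = Add(Add(128, Add(14, Mul(-1, -12))), Add(-11, Pow(-10, 2))) = Add(Add(128, Add(14, 12)), Add(-11, 100)) = Add(Add(128, 26), 89) = Add(154, 89) = 243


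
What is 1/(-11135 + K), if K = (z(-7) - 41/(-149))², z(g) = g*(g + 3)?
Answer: -22201/229458766 ≈ -9.6754e-5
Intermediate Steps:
z(g) = g*(3 + g)
K = 17749369/22201 (K = (-7*(3 - 7) - 41/(-149))² = (-7*(-4) - 41*(-1/149))² = (28 + 41/149)² = (4213/149)² = 17749369/22201 ≈ 799.49)
1/(-11135 + K) = 1/(-11135 + 17749369/22201) = 1/(-229458766/22201) = -22201/229458766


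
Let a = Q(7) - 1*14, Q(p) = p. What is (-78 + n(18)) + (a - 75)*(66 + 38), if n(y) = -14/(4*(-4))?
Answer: -68841/8 ≈ -8605.1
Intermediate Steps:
a = -7 (a = 7 - 1*14 = 7 - 14 = -7)
n(y) = 7/8 (n(y) = -14/(-16) = -14*(-1/16) = 7/8)
(-78 + n(18)) + (a - 75)*(66 + 38) = (-78 + 7/8) + (-7 - 75)*(66 + 38) = -617/8 - 82*104 = -617/8 - 8528 = -68841/8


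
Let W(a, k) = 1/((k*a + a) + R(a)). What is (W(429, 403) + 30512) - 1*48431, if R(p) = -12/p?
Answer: -444107792953/24784184 ≈ -17919.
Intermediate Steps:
W(a, k) = 1/(a - 12/a + a*k) (W(a, k) = 1/((k*a + a) - 12/a) = 1/((a*k + a) - 12/a) = 1/((a + a*k) - 12/a) = 1/(a - 12/a + a*k))
(W(429, 403) + 30512) - 1*48431 = (429/(-12 + 429²*(1 + 403)) + 30512) - 1*48431 = (429/(-12 + 184041*404) + 30512) - 48431 = (429/(-12 + 74352564) + 30512) - 48431 = (429/74352552 + 30512) - 48431 = (429*(1/74352552) + 30512) - 48431 = (143/24784184 + 30512) - 48431 = 756215022351/24784184 - 48431 = -444107792953/24784184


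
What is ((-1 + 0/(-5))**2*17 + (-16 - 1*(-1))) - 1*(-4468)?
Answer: 4470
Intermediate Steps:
((-1 + 0/(-5))**2*17 + (-16 - 1*(-1))) - 1*(-4468) = ((-1 + 0*(-1/5))**2*17 + (-16 + 1)) + 4468 = ((-1 + 0)**2*17 - 15) + 4468 = ((-1)**2*17 - 15) + 4468 = (1*17 - 15) + 4468 = (17 - 15) + 4468 = 2 + 4468 = 4470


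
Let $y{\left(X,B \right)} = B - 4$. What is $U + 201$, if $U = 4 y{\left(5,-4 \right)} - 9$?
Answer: $160$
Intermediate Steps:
$y{\left(X,B \right)} = -4 + B$
$U = -41$ ($U = 4 \left(-4 - 4\right) - 9 = 4 \left(-8\right) - 9 = -32 - 9 = -41$)
$U + 201 = -41 + 201 = 160$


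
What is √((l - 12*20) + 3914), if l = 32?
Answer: √3706 ≈ 60.877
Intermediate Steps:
√((l - 12*20) + 3914) = √((32 - 12*20) + 3914) = √((32 - 240) + 3914) = √(-208 + 3914) = √3706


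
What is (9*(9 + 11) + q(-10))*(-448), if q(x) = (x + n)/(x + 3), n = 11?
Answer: -80576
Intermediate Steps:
q(x) = (11 + x)/(3 + x) (q(x) = (x + 11)/(x + 3) = (11 + x)/(3 + x))
(9*(9 + 11) + q(-10))*(-448) = (9*(9 + 11) + (11 - 10)/(3 - 10))*(-448) = (9*20 + 1/(-7))*(-448) = (180 - ⅐*1)*(-448) = (180 - ⅐)*(-448) = (1259/7)*(-448) = -80576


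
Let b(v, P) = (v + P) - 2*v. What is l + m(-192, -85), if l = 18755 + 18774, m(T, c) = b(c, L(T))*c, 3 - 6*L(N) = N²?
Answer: 1105003/2 ≈ 5.5250e+5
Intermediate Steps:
L(N) = ½ - N²/6
b(v, P) = P - v (b(v, P) = (P + v) - 2*v = P - v)
m(T, c) = c*(½ - c - T²/6) (m(T, c) = ((½ - T²/6) - c)*c = (½ - c - T²/6)*c = c*(½ - c - T²/6))
l = 37529
l + m(-192, -85) = 37529 + (⅙)*(-85)*(3 - 1*(-192)² - 6*(-85)) = 37529 + (⅙)*(-85)*(3 - 1*36864 + 510) = 37529 + (⅙)*(-85)*(3 - 36864 + 510) = 37529 + (⅙)*(-85)*(-36351) = 37529 + 1029945/2 = 1105003/2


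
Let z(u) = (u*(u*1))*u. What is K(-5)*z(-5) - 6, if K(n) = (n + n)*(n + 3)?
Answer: -2506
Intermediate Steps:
K(n) = 2*n*(3 + n) (K(n) = (2*n)*(3 + n) = 2*n*(3 + n))
z(u) = u³ (z(u) = (u*u)*u = u²*u = u³)
K(-5)*z(-5) - 6 = (2*(-5)*(3 - 5))*(-5)³ - 6 = (2*(-5)*(-2))*(-125) - 6 = 20*(-125) - 6 = -2500 - 6 = -2506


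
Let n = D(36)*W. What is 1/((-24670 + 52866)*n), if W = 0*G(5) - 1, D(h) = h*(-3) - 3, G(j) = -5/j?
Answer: 1/3129756 ≈ 3.1951e-7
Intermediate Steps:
D(h) = -3 - 3*h (D(h) = -3*h - 3 = -3 - 3*h)
W = -1 (W = 0*(-5/5) - 1 = 0*(-5*⅕) - 1 = 0*(-1) - 1 = 0 - 1 = -1)
n = 111 (n = (-3 - 3*36)*(-1) = (-3 - 108)*(-1) = -111*(-1) = 111)
1/((-24670 + 52866)*n) = 1/((-24670 + 52866)*111) = (1/111)/28196 = (1/28196)*(1/111) = 1/3129756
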